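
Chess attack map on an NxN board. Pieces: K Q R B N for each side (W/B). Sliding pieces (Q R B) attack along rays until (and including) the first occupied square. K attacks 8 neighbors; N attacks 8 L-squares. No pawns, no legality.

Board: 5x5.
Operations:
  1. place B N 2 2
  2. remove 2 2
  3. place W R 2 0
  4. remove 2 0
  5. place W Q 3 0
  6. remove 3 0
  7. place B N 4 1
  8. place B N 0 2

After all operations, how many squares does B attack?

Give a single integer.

Answer: 7

Derivation:
Op 1: place BN@(2,2)
Op 2: remove (2,2)
Op 3: place WR@(2,0)
Op 4: remove (2,0)
Op 5: place WQ@(3,0)
Op 6: remove (3,0)
Op 7: place BN@(4,1)
Op 8: place BN@(0,2)
Per-piece attacks for B:
  BN@(0,2): attacks (1,4) (2,3) (1,0) (2,1)
  BN@(4,1): attacks (3,3) (2,2) (2,0)
Union (7 distinct): (1,0) (1,4) (2,0) (2,1) (2,2) (2,3) (3,3)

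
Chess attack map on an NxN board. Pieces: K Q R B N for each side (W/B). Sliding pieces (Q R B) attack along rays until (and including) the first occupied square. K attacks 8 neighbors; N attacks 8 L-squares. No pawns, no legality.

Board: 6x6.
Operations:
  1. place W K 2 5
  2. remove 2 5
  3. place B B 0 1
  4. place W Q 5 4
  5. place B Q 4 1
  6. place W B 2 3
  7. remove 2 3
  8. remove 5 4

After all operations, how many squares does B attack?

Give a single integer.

Op 1: place WK@(2,5)
Op 2: remove (2,5)
Op 3: place BB@(0,1)
Op 4: place WQ@(5,4)
Op 5: place BQ@(4,1)
Op 6: place WB@(2,3)
Op 7: remove (2,3)
Op 8: remove (5,4)
Per-piece attacks for B:
  BB@(0,1): attacks (1,2) (2,3) (3,4) (4,5) (1,0)
  BQ@(4,1): attacks (4,2) (4,3) (4,4) (4,5) (4,0) (5,1) (3,1) (2,1) (1,1) (0,1) (5,2) (5,0) (3,2) (2,3) (1,4) (0,5) (3,0) [ray(-1,0) blocked at (0,1)]
Union (20 distinct): (0,1) (0,5) (1,0) (1,1) (1,2) (1,4) (2,1) (2,3) (3,0) (3,1) (3,2) (3,4) (4,0) (4,2) (4,3) (4,4) (4,5) (5,0) (5,1) (5,2)

Answer: 20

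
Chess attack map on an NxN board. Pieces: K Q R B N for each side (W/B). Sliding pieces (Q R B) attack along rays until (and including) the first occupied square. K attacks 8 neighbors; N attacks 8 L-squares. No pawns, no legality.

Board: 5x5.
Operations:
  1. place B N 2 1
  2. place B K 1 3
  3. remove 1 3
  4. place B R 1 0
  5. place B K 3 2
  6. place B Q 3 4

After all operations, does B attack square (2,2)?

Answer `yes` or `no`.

Op 1: place BN@(2,1)
Op 2: place BK@(1,3)
Op 3: remove (1,3)
Op 4: place BR@(1,0)
Op 5: place BK@(3,2)
Op 6: place BQ@(3,4)
Per-piece attacks for B:
  BR@(1,0): attacks (1,1) (1,2) (1,3) (1,4) (2,0) (3,0) (4,0) (0,0)
  BN@(2,1): attacks (3,3) (4,2) (1,3) (0,2) (4,0) (0,0)
  BK@(3,2): attacks (3,3) (3,1) (4,2) (2,2) (4,3) (4,1) (2,3) (2,1)
  BQ@(3,4): attacks (3,3) (3,2) (4,4) (2,4) (1,4) (0,4) (4,3) (2,3) (1,2) (0,1) [ray(0,-1) blocked at (3,2)]
B attacks (2,2): yes

Answer: yes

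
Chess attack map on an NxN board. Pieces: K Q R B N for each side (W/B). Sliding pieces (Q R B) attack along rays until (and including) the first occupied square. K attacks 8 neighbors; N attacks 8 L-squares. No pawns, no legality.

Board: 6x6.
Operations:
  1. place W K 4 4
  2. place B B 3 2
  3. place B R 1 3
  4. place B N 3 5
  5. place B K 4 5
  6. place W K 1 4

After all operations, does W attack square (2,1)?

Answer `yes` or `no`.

Op 1: place WK@(4,4)
Op 2: place BB@(3,2)
Op 3: place BR@(1,3)
Op 4: place BN@(3,5)
Op 5: place BK@(4,5)
Op 6: place WK@(1,4)
Per-piece attacks for W:
  WK@(1,4): attacks (1,5) (1,3) (2,4) (0,4) (2,5) (2,3) (0,5) (0,3)
  WK@(4,4): attacks (4,5) (4,3) (5,4) (3,4) (5,5) (5,3) (3,5) (3,3)
W attacks (2,1): no

Answer: no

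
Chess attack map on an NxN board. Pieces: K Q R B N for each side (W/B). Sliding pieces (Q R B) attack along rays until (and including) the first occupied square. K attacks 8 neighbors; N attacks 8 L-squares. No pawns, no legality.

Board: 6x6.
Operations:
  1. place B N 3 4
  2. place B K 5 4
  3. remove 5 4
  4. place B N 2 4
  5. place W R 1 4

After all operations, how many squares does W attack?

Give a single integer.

Op 1: place BN@(3,4)
Op 2: place BK@(5,4)
Op 3: remove (5,4)
Op 4: place BN@(2,4)
Op 5: place WR@(1,4)
Per-piece attacks for W:
  WR@(1,4): attacks (1,5) (1,3) (1,2) (1,1) (1,0) (2,4) (0,4) [ray(1,0) blocked at (2,4)]
Union (7 distinct): (0,4) (1,0) (1,1) (1,2) (1,3) (1,5) (2,4)

Answer: 7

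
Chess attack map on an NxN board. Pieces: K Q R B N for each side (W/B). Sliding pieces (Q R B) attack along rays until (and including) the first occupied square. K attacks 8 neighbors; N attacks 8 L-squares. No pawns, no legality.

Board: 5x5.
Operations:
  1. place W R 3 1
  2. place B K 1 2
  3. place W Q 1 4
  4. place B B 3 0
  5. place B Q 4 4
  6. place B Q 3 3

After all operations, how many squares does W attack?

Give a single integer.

Answer: 15

Derivation:
Op 1: place WR@(3,1)
Op 2: place BK@(1,2)
Op 3: place WQ@(1,4)
Op 4: place BB@(3,0)
Op 5: place BQ@(4,4)
Op 6: place BQ@(3,3)
Per-piece attacks for W:
  WQ@(1,4): attacks (1,3) (1,2) (2,4) (3,4) (4,4) (0,4) (2,3) (3,2) (4,1) (0,3) [ray(0,-1) blocked at (1,2); ray(1,0) blocked at (4,4)]
  WR@(3,1): attacks (3,2) (3,3) (3,0) (4,1) (2,1) (1,1) (0,1) [ray(0,1) blocked at (3,3); ray(0,-1) blocked at (3,0)]
Union (15 distinct): (0,1) (0,3) (0,4) (1,1) (1,2) (1,3) (2,1) (2,3) (2,4) (3,0) (3,2) (3,3) (3,4) (4,1) (4,4)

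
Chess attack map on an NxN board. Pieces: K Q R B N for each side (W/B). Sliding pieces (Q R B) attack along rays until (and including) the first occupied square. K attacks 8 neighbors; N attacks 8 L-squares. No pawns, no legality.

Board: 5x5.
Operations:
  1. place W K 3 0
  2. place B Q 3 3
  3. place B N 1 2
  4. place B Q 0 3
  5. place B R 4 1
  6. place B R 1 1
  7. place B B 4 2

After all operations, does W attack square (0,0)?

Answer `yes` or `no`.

Op 1: place WK@(3,0)
Op 2: place BQ@(3,3)
Op 3: place BN@(1,2)
Op 4: place BQ@(0,3)
Op 5: place BR@(4,1)
Op 6: place BR@(1,1)
Op 7: place BB@(4,2)
Per-piece attacks for W:
  WK@(3,0): attacks (3,1) (4,0) (2,0) (4,1) (2,1)
W attacks (0,0): no

Answer: no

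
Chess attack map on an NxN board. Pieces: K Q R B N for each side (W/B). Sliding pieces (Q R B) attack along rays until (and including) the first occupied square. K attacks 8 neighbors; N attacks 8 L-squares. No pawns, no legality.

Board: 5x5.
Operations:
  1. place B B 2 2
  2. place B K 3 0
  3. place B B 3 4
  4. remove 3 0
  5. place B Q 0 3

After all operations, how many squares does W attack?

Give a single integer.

Op 1: place BB@(2,2)
Op 2: place BK@(3,0)
Op 3: place BB@(3,4)
Op 4: remove (3,0)
Op 5: place BQ@(0,3)
Per-piece attacks for W:
Union (0 distinct): (none)

Answer: 0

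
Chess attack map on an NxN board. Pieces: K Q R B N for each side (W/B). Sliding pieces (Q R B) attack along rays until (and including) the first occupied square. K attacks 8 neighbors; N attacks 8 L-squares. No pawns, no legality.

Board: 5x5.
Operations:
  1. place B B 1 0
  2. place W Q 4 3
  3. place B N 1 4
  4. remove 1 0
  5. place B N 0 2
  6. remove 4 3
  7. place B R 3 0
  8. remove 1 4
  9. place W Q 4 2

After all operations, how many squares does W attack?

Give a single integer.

Op 1: place BB@(1,0)
Op 2: place WQ@(4,3)
Op 3: place BN@(1,4)
Op 4: remove (1,0)
Op 5: place BN@(0,2)
Op 6: remove (4,3)
Op 7: place BR@(3,0)
Op 8: remove (1,4)
Op 9: place WQ@(4,2)
Per-piece attacks for W:
  WQ@(4,2): attacks (4,3) (4,4) (4,1) (4,0) (3,2) (2,2) (1,2) (0,2) (3,3) (2,4) (3,1) (2,0) [ray(-1,0) blocked at (0,2)]
Union (12 distinct): (0,2) (1,2) (2,0) (2,2) (2,4) (3,1) (3,2) (3,3) (4,0) (4,1) (4,3) (4,4)

Answer: 12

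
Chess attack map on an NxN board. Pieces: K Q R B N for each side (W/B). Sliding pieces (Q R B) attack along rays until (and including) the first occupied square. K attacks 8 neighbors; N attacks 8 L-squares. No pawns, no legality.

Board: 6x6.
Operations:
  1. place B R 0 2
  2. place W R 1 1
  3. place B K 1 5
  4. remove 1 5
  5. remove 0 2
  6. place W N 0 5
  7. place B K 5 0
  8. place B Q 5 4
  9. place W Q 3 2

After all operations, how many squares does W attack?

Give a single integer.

Answer: 24

Derivation:
Op 1: place BR@(0,2)
Op 2: place WR@(1,1)
Op 3: place BK@(1,5)
Op 4: remove (1,5)
Op 5: remove (0,2)
Op 6: place WN@(0,5)
Op 7: place BK@(5,0)
Op 8: place BQ@(5,4)
Op 9: place WQ@(3,2)
Per-piece attacks for W:
  WN@(0,5): attacks (1,3) (2,4)
  WR@(1,1): attacks (1,2) (1,3) (1,4) (1,5) (1,0) (2,1) (3,1) (4,1) (5,1) (0,1)
  WQ@(3,2): attacks (3,3) (3,4) (3,5) (3,1) (3,0) (4,2) (5,2) (2,2) (1,2) (0,2) (4,3) (5,4) (4,1) (5,0) (2,3) (1,4) (0,5) (2,1) (1,0) [ray(1,1) blocked at (5,4); ray(1,-1) blocked at (5,0); ray(-1,1) blocked at (0,5)]
Union (24 distinct): (0,1) (0,2) (0,5) (1,0) (1,2) (1,3) (1,4) (1,5) (2,1) (2,2) (2,3) (2,4) (3,0) (3,1) (3,3) (3,4) (3,5) (4,1) (4,2) (4,3) (5,0) (5,1) (5,2) (5,4)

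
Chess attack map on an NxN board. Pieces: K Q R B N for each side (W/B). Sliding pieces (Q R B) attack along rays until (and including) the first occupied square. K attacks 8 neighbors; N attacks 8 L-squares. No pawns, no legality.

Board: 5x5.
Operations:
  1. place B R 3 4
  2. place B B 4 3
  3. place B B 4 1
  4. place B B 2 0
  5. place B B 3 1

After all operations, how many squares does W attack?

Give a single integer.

Op 1: place BR@(3,4)
Op 2: place BB@(4,3)
Op 3: place BB@(4,1)
Op 4: place BB@(2,0)
Op 5: place BB@(3,1)
Per-piece attacks for W:
Union (0 distinct): (none)

Answer: 0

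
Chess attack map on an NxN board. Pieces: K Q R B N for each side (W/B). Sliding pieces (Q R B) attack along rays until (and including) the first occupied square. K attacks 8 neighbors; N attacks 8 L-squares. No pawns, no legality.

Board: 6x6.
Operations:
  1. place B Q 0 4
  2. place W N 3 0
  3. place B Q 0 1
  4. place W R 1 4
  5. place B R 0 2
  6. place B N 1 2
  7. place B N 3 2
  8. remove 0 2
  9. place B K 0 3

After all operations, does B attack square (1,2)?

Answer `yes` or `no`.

Op 1: place BQ@(0,4)
Op 2: place WN@(3,0)
Op 3: place BQ@(0,1)
Op 4: place WR@(1,4)
Op 5: place BR@(0,2)
Op 6: place BN@(1,2)
Op 7: place BN@(3,2)
Op 8: remove (0,2)
Op 9: place BK@(0,3)
Per-piece attacks for B:
  BQ@(0,1): attacks (0,2) (0,3) (0,0) (1,1) (2,1) (3,1) (4,1) (5,1) (1,2) (1,0) [ray(0,1) blocked at (0,3); ray(1,1) blocked at (1,2)]
  BK@(0,3): attacks (0,4) (0,2) (1,3) (1,4) (1,2)
  BQ@(0,4): attacks (0,5) (0,3) (1,4) (1,5) (1,3) (2,2) (3,1) (4,0) [ray(0,-1) blocked at (0,3); ray(1,0) blocked at (1,4)]
  BN@(1,2): attacks (2,4) (3,3) (0,4) (2,0) (3,1) (0,0)
  BN@(3,2): attacks (4,4) (5,3) (2,4) (1,3) (4,0) (5,1) (2,0) (1,1)
B attacks (1,2): yes

Answer: yes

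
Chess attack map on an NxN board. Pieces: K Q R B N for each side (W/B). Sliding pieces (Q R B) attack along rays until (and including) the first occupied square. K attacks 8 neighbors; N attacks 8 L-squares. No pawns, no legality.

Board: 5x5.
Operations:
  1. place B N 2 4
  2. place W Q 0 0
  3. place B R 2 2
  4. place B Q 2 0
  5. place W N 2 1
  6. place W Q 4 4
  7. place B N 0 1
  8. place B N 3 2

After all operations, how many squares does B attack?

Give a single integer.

Op 1: place BN@(2,4)
Op 2: place WQ@(0,0)
Op 3: place BR@(2,2)
Op 4: place BQ@(2,0)
Op 5: place WN@(2,1)
Op 6: place WQ@(4,4)
Op 7: place BN@(0,1)
Op 8: place BN@(3,2)
Per-piece attacks for B:
  BN@(0,1): attacks (1,3) (2,2) (2,0)
  BQ@(2,0): attacks (2,1) (3,0) (4,0) (1,0) (0,0) (3,1) (4,2) (1,1) (0,2) [ray(0,1) blocked at (2,1); ray(-1,0) blocked at (0,0)]
  BR@(2,2): attacks (2,3) (2,4) (2,1) (3,2) (1,2) (0,2) [ray(0,1) blocked at (2,4); ray(0,-1) blocked at (2,1); ray(1,0) blocked at (3,2)]
  BN@(2,4): attacks (3,2) (4,3) (1,2) (0,3)
  BN@(3,2): attacks (4,4) (2,4) (1,3) (4,0) (2,0) (1,1)
Union (19 distinct): (0,0) (0,2) (0,3) (1,0) (1,1) (1,2) (1,3) (2,0) (2,1) (2,2) (2,3) (2,4) (3,0) (3,1) (3,2) (4,0) (4,2) (4,3) (4,4)

Answer: 19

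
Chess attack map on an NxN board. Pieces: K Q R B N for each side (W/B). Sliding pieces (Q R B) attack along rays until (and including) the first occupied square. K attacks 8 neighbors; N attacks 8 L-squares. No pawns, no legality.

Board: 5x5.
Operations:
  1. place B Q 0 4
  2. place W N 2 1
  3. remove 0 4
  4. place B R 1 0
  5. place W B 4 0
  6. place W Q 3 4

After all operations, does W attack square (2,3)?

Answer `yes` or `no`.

Op 1: place BQ@(0,4)
Op 2: place WN@(2,1)
Op 3: remove (0,4)
Op 4: place BR@(1,0)
Op 5: place WB@(4,0)
Op 6: place WQ@(3,4)
Per-piece attacks for W:
  WN@(2,1): attacks (3,3) (4,2) (1,3) (0,2) (4,0) (0,0)
  WQ@(3,4): attacks (3,3) (3,2) (3,1) (3,0) (4,4) (2,4) (1,4) (0,4) (4,3) (2,3) (1,2) (0,1)
  WB@(4,0): attacks (3,1) (2,2) (1,3) (0,4)
W attacks (2,3): yes

Answer: yes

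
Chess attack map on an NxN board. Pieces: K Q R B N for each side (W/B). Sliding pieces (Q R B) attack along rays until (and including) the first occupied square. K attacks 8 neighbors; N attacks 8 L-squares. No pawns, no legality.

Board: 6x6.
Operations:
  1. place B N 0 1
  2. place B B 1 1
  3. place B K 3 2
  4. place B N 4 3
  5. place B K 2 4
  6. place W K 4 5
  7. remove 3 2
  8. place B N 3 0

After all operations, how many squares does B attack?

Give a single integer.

Op 1: place BN@(0,1)
Op 2: place BB@(1,1)
Op 3: place BK@(3,2)
Op 4: place BN@(4,3)
Op 5: place BK@(2,4)
Op 6: place WK@(4,5)
Op 7: remove (3,2)
Op 8: place BN@(3,0)
Per-piece attacks for B:
  BN@(0,1): attacks (1,3) (2,2) (2,0)
  BB@(1,1): attacks (2,2) (3,3) (4,4) (5,5) (2,0) (0,2) (0,0)
  BK@(2,4): attacks (2,5) (2,3) (3,4) (1,4) (3,5) (3,3) (1,5) (1,3)
  BN@(3,0): attacks (4,2) (5,1) (2,2) (1,1)
  BN@(4,3): attacks (5,5) (3,5) (2,4) (5,1) (3,1) (2,2)
Union (19 distinct): (0,0) (0,2) (1,1) (1,3) (1,4) (1,5) (2,0) (2,2) (2,3) (2,4) (2,5) (3,1) (3,3) (3,4) (3,5) (4,2) (4,4) (5,1) (5,5)

Answer: 19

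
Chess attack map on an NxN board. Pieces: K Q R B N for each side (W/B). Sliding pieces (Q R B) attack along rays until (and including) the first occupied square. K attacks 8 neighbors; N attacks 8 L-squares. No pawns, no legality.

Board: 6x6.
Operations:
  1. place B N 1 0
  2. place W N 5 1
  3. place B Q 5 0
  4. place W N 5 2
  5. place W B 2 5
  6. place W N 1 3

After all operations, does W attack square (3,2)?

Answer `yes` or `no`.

Answer: yes

Derivation:
Op 1: place BN@(1,0)
Op 2: place WN@(5,1)
Op 3: place BQ@(5,0)
Op 4: place WN@(5,2)
Op 5: place WB@(2,5)
Op 6: place WN@(1,3)
Per-piece attacks for W:
  WN@(1,3): attacks (2,5) (3,4) (0,5) (2,1) (3,2) (0,1)
  WB@(2,5): attacks (3,4) (4,3) (5,2) (1,4) (0,3) [ray(1,-1) blocked at (5,2)]
  WN@(5,1): attacks (4,3) (3,2) (3,0)
  WN@(5,2): attacks (4,4) (3,3) (4,0) (3,1)
W attacks (3,2): yes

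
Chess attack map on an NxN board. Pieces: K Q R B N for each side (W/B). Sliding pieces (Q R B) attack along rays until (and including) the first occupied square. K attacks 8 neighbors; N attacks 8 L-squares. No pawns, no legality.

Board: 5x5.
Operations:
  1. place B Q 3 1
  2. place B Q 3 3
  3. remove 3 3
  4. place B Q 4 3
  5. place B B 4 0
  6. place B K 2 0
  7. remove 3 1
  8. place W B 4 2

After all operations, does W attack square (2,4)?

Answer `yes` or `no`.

Answer: yes

Derivation:
Op 1: place BQ@(3,1)
Op 2: place BQ@(3,3)
Op 3: remove (3,3)
Op 4: place BQ@(4,3)
Op 5: place BB@(4,0)
Op 6: place BK@(2,0)
Op 7: remove (3,1)
Op 8: place WB@(4,2)
Per-piece attacks for W:
  WB@(4,2): attacks (3,3) (2,4) (3,1) (2,0) [ray(-1,-1) blocked at (2,0)]
W attacks (2,4): yes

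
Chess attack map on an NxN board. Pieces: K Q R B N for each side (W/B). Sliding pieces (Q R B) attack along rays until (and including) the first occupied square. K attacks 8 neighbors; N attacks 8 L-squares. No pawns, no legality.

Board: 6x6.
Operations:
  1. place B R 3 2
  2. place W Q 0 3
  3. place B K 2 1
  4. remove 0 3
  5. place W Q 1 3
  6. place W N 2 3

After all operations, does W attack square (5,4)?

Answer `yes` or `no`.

Answer: no

Derivation:
Op 1: place BR@(3,2)
Op 2: place WQ@(0,3)
Op 3: place BK@(2,1)
Op 4: remove (0,3)
Op 5: place WQ@(1,3)
Op 6: place WN@(2,3)
Per-piece attacks for W:
  WQ@(1,3): attacks (1,4) (1,5) (1,2) (1,1) (1,0) (2,3) (0,3) (2,4) (3,5) (2,2) (3,1) (4,0) (0,4) (0,2) [ray(1,0) blocked at (2,3)]
  WN@(2,3): attacks (3,5) (4,4) (1,5) (0,4) (3,1) (4,2) (1,1) (0,2)
W attacks (5,4): no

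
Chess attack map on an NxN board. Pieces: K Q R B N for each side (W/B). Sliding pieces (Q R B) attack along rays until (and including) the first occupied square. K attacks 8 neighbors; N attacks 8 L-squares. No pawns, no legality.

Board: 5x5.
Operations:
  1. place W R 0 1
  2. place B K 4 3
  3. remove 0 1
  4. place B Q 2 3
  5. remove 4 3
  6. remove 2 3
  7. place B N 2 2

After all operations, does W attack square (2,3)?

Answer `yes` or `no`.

Answer: no

Derivation:
Op 1: place WR@(0,1)
Op 2: place BK@(4,3)
Op 3: remove (0,1)
Op 4: place BQ@(2,3)
Op 5: remove (4,3)
Op 6: remove (2,3)
Op 7: place BN@(2,2)
Per-piece attacks for W:
W attacks (2,3): no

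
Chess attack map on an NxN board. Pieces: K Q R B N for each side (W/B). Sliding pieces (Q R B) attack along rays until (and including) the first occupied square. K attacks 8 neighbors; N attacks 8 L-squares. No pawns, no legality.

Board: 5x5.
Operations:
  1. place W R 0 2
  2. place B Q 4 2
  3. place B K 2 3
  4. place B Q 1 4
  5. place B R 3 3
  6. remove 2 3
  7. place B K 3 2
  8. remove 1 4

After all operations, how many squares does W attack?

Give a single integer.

Op 1: place WR@(0,2)
Op 2: place BQ@(4,2)
Op 3: place BK@(2,3)
Op 4: place BQ@(1,4)
Op 5: place BR@(3,3)
Op 6: remove (2,3)
Op 7: place BK@(3,2)
Op 8: remove (1,4)
Per-piece attacks for W:
  WR@(0,2): attacks (0,3) (0,4) (0,1) (0,0) (1,2) (2,2) (3,2) [ray(1,0) blocked at (3,2)]
Union (7 distinct): (0,0) (0,1) (0,3) (0,4) (1,2) (2,2) (3,2)

Answer: 7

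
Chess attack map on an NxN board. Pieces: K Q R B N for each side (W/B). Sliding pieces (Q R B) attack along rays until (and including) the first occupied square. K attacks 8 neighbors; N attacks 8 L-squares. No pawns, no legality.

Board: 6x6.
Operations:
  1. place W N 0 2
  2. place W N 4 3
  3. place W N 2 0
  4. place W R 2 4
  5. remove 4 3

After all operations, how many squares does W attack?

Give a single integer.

Op 1: place WN@(0,2)
Op 2: place WN@(4,3)
Op 3: place WN@(2,0)
Op 4: place WR@(2,4)
Op 5: remove (4,3)
Per-piece attacks for W:
  WN@(0,2): attacks (1,4) (2,3) (1,0) (2,1)
  WN@(2,0): attacks (3,2) (4,1) (1,2) (0,1)
  WR@(2,4): attacks (2,5) (2,3) (2,2) (2,1) (2,0) (3,4) (4,4) (5,4) (1,4) (0,4) [ray(0,-1) blocked at (2,0)]
Union (15 distinct): (0,1) (0,4) (1,0) (1,2) (1,4) (2,0) (2,1) (2,2) (2,3) (2,5) (3,2) (3,4) (4,1) (4,4) (5,4)

Answer: 15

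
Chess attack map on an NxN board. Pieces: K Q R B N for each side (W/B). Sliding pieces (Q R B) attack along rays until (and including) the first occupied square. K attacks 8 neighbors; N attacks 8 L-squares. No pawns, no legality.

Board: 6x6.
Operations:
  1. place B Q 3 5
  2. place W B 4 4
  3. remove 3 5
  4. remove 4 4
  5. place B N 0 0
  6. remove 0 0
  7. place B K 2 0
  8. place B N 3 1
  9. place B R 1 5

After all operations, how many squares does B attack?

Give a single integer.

Answer: 17

Derivation:
Op 1: place BQ@(3,5)
Op 2: place WB@(4,4)
Op 3: remove (3,5)
Op 4: remove (4,4)
Op 5: place BN@(0,0)
Op 6: remove (0,0)
Op 7: place BK@(2,0)
Op 8: place BN@(3,1)
Op 9: place BR@(1,5)
Per-piece attacks for B:
  BR@(1,5): attacks (1,4) (1,3) (1,2) (1,1) (1,0) (2,5) (3,5) (4,5) (5,5) (0,5)
  BK@(2,0): attacks (2,1) (3,0) (1,0) (3,1) (1,1)
  BN@(3,1): attacks (4,3) (5,2) (2,3) (1,2) (5,0) (1,0)
Union (17 distinct): (0,5) (1,0) (1,1) (1,2) (1,3) (1,4) (2,1) (2,3) (2,5) (3,0) (3,1) (3,5) (4,3) (4,5) (5,0) (5,2) (5,5)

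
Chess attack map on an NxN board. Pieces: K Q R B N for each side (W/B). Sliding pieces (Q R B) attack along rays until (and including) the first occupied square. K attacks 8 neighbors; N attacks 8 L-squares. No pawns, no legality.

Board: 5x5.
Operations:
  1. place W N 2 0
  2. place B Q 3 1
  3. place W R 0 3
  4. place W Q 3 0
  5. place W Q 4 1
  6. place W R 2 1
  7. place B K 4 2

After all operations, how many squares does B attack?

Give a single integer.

Op 1: place WN@(2,0)
Op 2: place BQ@(3,1)
Op 3: place WR@(0,3)
Op 4: place WQ@(3,0)
Op 5: place WQ@(4,1)
Op 6: place WR@(2,1)
Op 7: place BK@(4,2)
Per-piece attacks for B:
  BQ@(3,1): attacks (3,2) (3,3) (3,4) (3,0) (4,1) (2,1) (4,2) (4,0) (2,2) (1,3) (0,4) (2,0) [ray(0,-1) blocked at (3,0); ray(1,0) blocked at (4,1); ray(-1,0) blocked at (2,1); ray(1,1) blocked at (4,2); ray(-1,-1) blocked at (2,0)]
  BK@(4,2): attacks (4,3) (4,1) (3,2) (3,3) (3,1)
Union (14 distinct): (0,4) (1,3) (2,0) (2,1) (2,2) (3,0) (3,1) (3,2) (3,3) (3,4) (4,0) (4,1) (4,2) (4,3)

Answer: 14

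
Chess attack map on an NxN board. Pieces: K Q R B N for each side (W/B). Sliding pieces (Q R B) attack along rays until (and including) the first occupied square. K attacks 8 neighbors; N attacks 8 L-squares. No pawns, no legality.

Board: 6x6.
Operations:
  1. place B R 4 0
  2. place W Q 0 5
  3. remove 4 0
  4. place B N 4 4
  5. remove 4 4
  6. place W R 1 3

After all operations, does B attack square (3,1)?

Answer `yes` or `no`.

Answer: no

Derivation:
Op 1: place BR@(4,0)
Op 2: place WQ@(0,5)
Op 3: remove (4,0)
Op 4: place BN@(4,4)
Op 5: remove (4,4)
Op 6: place WR@(1,3)
Per-piece attacks for B:
B attacks (3,1): no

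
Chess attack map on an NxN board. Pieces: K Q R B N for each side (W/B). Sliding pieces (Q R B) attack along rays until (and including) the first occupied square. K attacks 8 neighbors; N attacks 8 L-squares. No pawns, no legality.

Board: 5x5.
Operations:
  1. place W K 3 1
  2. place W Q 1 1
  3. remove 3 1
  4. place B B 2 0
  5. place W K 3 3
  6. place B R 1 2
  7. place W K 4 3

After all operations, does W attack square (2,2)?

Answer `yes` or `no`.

Op 1: place WK@(3,1)
Op 2: place WQ@(1,1)
Op 3: remove (3,1)
Op 4: place BB@(2,0)
Op 5: place WK@(3,3)
Op 6: place BR@(1,2)
Op 7: place WK@(4,3)
Per-piece attacks for W:
  WQ@(1,1): attacks (1,2) (1,0) (2,1) (3,1) (4,1) (0,1) (2,2) (3,3) (2,0) (0,2) (0,0) [ray(0,1) blocked at (1,2); ray(1,1) blocked at (3,3); ray(1,-1) blocked at (2,0)]
  WK@(3,3): attacks (3,4) (3,2) (4,3) (2,3) (4,4) (4,2) (2,4) (2,2)
  WK@(4,3): attacks (4,4) (4,2) (3,3) (3,4) (3,2)
W attacks (2,2): yes

Answer: yes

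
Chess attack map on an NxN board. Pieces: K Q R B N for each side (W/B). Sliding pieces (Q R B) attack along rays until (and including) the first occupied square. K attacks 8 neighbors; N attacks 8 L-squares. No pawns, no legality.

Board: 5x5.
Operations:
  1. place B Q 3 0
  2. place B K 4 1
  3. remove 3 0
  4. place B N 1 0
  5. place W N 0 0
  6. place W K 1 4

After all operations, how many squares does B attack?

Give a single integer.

Answer: 7

Derivation:
Op 1: place BQ@(3,0)
Op 2: place BK@(4,1)
Op 3: remove (3,0)
Op 4: place BN@(1,0)
Op 5: place WN@(0,0)
Op 6: place WK@(1,4)
Per-piece attacks for B:
  BN@(1,0): attacks (2,2) (3,1) (0,2)
  BK@(4,1): attacks (4,2) (4,0) (3,1) (3,2) (3,0)
Union (7 distinct): (0,2) (2,2) (3,0) (3,1) (3,2) (4,0) (4,2)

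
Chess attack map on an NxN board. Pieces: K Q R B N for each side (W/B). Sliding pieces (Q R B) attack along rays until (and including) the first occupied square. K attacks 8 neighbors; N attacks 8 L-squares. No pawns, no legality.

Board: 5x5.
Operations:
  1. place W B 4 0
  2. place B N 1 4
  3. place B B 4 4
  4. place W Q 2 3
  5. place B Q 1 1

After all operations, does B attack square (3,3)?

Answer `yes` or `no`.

Answer: yes

Derivation:
Op 1: place WB@(4,0)
Op 2: place BN@(1,4)
Op 3: place BB@(4,4)
Op 4: place WQ@(2,3)
Op 5: place BQ@(1,1)
Per-piece attacks for B:
  BQ@(1,1): attacks (1,2) (1,3) (1,4) (1,0) (2,1) (3,1) (4,1) (0,1) (2,2) (3,3) (4,4) (2,0) (0,2) (0,0) [ray(0,1) blocked at (1,4); ray(1,1) blocked at (4,4)]
  BN@(1,4): attacks (2,2) (3,3) (0,2)
  BB@(4,4): attacks (3,3) (2,2) (1,1) [ray(-1,-1) blocked at (1,1)]
B attacks (3,3): yes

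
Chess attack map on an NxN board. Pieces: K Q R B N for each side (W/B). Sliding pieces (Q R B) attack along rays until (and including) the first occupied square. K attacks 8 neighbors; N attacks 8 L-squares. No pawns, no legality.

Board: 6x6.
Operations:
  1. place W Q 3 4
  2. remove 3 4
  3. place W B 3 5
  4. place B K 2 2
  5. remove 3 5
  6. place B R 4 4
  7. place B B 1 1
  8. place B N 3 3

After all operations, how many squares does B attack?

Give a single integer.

Op 1: place WQ@(3,4)
Op 2: remove (3,4)
Op 3: place WB@(3,5)
Op 4: place BK@(2,2)
Op 5: remove (3,5)
Op 6: place BR@(4,4)
Op 7: place BB@(1,1)
Op 8: place BN@(3,3)
Per-piece attacks for B:
  BB@(1,1): attacks (2,2) (2,0) (0,2) (0,0) [ray(1,1) blocked at (2,2)]
  BK@(2,2): attacks (2,3) (2,1) (3,2) (1,2) (3,3) (3,1) (1,3) (1,1)
  BN@(3,3): attacks (4,5) (5,4) (2,5) (1,4) (4,1) (5,2) (2,1) (1,2)
  BR@(4,4): attacks (4,5) (4,3) (4,2) (4,1) (4,0) (5,4) (3,4) (2,4) (1,4) (0,4)
Union (24 distinct): (0,0) (0,2) (0,4) (1,1) (1,2) (1,3) (1,4) (2,0) (2,1) (2,2) (2,3) (2,4) (2,5) (3,1) (3,2) (3,3) (3,4) (4,0) (4,1) (4,2) (4,3) (4,5) (5,2) (5,4)

Answer: 24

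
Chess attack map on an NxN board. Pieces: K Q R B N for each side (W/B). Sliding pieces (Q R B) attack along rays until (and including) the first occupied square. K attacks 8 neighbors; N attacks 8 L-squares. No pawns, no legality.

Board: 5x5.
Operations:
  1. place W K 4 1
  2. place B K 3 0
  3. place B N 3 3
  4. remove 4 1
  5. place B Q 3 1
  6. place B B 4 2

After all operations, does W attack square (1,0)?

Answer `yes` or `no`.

Answer: no

Derivation:
Op 1: place WK@(4,1)
Op 2: place BK@(3,0)
Op 3: place BN@(3,3)
Op 4: remove (4,1)
Op 5: place BQ@(3,1)
Op 6: place BB@(4,2)
Per-piece attacks for W:
W attacks (1,0): no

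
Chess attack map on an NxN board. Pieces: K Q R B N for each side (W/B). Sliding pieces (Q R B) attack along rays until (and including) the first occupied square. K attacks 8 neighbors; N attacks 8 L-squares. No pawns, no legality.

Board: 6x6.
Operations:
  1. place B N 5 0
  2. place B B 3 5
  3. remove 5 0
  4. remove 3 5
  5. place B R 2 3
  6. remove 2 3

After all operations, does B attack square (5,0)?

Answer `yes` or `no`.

Op 1: place BN@(5,0)
Op 2: place BB@(3,5)
Op 3: remove (5,0)
Op 4: remove (3,5)
Op 5: place BR@(2,3)
Op 6: remove (2,3)
Per-piece attacks for B:
B attacks (5,0): no

Answer: no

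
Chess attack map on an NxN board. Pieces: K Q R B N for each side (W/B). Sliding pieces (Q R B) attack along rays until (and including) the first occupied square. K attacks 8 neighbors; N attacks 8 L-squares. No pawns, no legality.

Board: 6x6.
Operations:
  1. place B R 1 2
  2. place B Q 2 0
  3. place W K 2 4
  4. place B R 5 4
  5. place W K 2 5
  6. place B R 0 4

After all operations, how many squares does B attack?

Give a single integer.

Op 1: place BR@(1,2)
Op 2: place BQ@(2,0)
Op 3: place WK@(2,4)
Op 4: place BR@(5,4)
Op 5: place WK@(2,5)
Op 6: place BR@(0,4)
Per-piece attacks for B:
  BR@(0,4): attacks (0,5) (0,3) (0,2) (0,1) (0,0) (1,4) (2,4) [ray(1,0) blocked at (2,4)]
  BR@(1,2): attacks (1,3) (1,4) (1,5) (1,1) (1,0) (2,2) (3,2) (4,2) (5,2) (0,2)
  BQ@(2,0): attacks (2,1) (2,2) (2,3) (2,4) (3,0) (4,0) (5,0) (1,0) (0,0) (3,1) (4,2) (5,3) (1,1) (0,2) [ray(0,1) blocked at (2,4)]
  BR@(5,4): attacks (5,5) (5,3) (5,2) (5,1) (5,0) (4,4) (3,4) (2,4) [ray(-1,0) blocked at (2,4)]
Union (26 distinct): (0,0) (0,1) (0,2) (0,3) (0,5) (1,0) (1,1) (1,3) (1,4) (1,5) (2,1) (2,2) (2,3) (2,4) (3,0) (3,1) (3,2) (3,4) (4,0) (4,2) (4,4) (5,0) (5,1) (5,2) (5,3) (5,5)

Answer: 26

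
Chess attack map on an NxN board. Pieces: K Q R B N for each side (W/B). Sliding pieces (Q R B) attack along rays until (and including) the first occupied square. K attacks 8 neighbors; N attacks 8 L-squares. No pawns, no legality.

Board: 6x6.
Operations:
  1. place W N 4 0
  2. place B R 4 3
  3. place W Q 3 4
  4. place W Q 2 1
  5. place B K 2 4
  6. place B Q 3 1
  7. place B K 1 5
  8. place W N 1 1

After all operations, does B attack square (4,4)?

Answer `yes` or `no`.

Answer: yes

Derivation:
Op 1: place WN@(4,0)
Op 2: place BR@(4,3)
Op 3: place WQ@(3,4)
Op 4: place WQ@(2,1)
Op 5: place BK@(2,4)
Op 6: place BQ@(3,1)
Op 7: place BK@(1,5)
Op 8: place WN@(1,1)
Per-piece attacks for B:
  BK@(1,5): attacks (1,4) (2,5) (0,5) (2,4) (0,4)
  BK@(2,4): attacks (2,5) (2,3) (3,4) (1,4) (3,5) (3,3) (1,5) (1,3)
  BQ@(3,1): attacks (3,2) (3,3) (3,4) (3,0) (4,1) (5,1) (2,1) (4,2) (5,3) (4,0) (2,2) (1,3) (0,4) (2,0) [ray(0,1) blocked at (3,4); ray(-1,0) blocked at (2,1); ray(1,-1) blocked at (4,0)]
  BR@(4,3): attacks (4,4) (4,5) (4,2) (4,1) (4,0) (5,3) (3,3) (2,3) (1,3) (0,3) [ray(0,-1) blocked at (4,0)]
B attacks (4,4): yes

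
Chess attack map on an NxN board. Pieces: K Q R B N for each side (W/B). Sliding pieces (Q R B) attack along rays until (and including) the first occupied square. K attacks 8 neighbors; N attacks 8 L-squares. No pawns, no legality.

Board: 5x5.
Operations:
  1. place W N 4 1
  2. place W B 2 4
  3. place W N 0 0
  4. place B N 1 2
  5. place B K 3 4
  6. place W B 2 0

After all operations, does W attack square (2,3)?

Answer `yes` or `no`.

Op 1: place WN@(4,1)
Op 2: place WB@(2,4)
Op 3: place WN@(0,0)
Op 4: place BN@(1,2)
Op 5: place BK@(3,4)
Op 6: place WB@(2,0)
Per-piece attacks for W:
  WN@(0,0): attacks (1,2) (2,1)
  WB@(2,0): attacks (3,1) (4,2) (1,1) (0,2)
  WB@(2,4): attacks (3,3) (4,2) (1,3) (0,2)
  WN@(4,1): attacks (3,3) (2,2) (2,0)
W attacks (2,3): no

Answer: no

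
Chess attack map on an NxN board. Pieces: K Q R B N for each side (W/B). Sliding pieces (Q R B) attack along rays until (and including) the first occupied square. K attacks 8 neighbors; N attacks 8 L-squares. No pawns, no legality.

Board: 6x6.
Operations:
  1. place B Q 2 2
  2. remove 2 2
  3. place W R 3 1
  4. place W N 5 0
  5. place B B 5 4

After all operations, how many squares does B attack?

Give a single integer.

Op 1: place BQ@(2,2)
Op 2: remove (2,2)
Op 3: place WR@(3,1)
Op 4: place WN@(5,0)
Op 5: place BB@(5,4)
Per-piece attacks for B:
  BB@(5,4): attacks (4,5) (4,3) (3,2) (2,1) (1,0)
Union (5 distinct): (1,0) (2,1) (3,2) (4,3) (4,5)

Answer: 5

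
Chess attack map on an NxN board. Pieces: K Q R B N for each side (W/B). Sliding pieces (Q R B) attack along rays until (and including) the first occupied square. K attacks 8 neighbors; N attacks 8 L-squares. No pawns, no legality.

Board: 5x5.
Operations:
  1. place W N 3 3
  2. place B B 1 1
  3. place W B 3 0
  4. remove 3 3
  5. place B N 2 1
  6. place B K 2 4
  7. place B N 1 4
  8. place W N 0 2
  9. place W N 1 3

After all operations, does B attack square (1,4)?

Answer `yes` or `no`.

Answer: yes

Derivation:
Op 1: place WN@(3,3)
Op 2: place BB@(1,1)
Op 3: place WB@(3,0)
Op 4: remove (3,3)
Op 5: place BN@(2,1)
Op 6: place BK@(2,4)
Op 7: place BN@(1,4)
Op 8: place WN@(0,2)
Op 9: place WN@(1,3)
Per-piece attacks for B:
  BB@(1,1): attacks (2,2) (3,3) (4,4) (2,0) (0,2) (0,0) [ray(-1,1) blocked at (0,2)]
  BN@(1,4): attacks (2,2) (3,3) (0,2)
  BN@(2,1): attacks (3,3) (4,2) (1,3) (0,2) (4,0) (0,0)
  BK@(2,4): attacks (2,3) (3,4) (1,4) (3,3) (1,3)
B attacks (1,4): yes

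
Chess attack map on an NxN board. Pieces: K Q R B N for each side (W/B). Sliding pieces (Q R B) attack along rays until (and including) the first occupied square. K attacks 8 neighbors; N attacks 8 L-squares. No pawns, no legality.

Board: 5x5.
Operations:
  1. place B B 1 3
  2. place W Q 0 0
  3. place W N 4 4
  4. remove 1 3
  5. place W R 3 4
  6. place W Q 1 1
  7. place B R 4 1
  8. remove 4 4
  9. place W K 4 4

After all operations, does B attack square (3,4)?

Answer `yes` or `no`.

Op 1: place BB@(1,3)
Op 2: place WQ@(0,0)
Op 3: place WN@(4,4)
Op 4: remove (1,3)
Op 5: place WR@(3,4)
Op 6: place WQ@(1,1)
Op 7: place BR@(4,1)
Op 8: remove (4,4)
Op 9: place WK@(4,4)
Per-piece attacks for B:
  BR@(4,1): attacks (4,2) (4,3) (4,4) (4,0) (3,1) (2,1) (1,1) [ray(0,1) blocked at (4,4); ray(-1,0) blocked at (1,1)]
B attacks (3,4): no

Answer: no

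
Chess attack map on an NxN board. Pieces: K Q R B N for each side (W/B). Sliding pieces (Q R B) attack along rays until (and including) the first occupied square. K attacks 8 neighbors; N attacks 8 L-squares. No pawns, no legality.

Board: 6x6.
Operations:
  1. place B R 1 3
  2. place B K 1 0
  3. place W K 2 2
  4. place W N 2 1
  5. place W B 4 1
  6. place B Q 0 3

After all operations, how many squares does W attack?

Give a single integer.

Answer: 17

Derivation:
Op 1: place BR@(1,3)
Op 2: place BK@(1,0)
Op 3: place WK@(2,2)
Op 4: place WN@(2,1)
Op 5: place WB@(4,1)
Op 6: place BQ@(0,3)
Per-piece attacks for W:
  WN@(2,1): attacks (3,3) (4,2) (1,3) (0,2) (4,0) (0,0)
  WK@(2,2): attacks (2,3) (2,1) (3,2) (1,2) (3,3) (3,1) (1,3) (1,1)
  WB@(4,1): attacks (5,2) (5,0) (3,2) (2,3) (1,4) (0,5) (3,0)
Union (17 distinct): (0,0) (0,2) (0,5) (1,1) (1,2) (1,3) (1,4) (2,1) (2,3) (3,0) (3,1) (3,2) (3,3) (4,0) (4,2) (5,0) (5,2)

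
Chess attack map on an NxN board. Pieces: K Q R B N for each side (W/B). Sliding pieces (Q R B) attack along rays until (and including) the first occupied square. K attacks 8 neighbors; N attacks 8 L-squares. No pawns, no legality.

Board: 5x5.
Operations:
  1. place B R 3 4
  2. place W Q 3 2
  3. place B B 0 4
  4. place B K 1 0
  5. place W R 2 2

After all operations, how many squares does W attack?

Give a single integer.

Op 1: place BR@(3,4)
Op 2: place WQ@(3,2)
Op 3: place BB@(0,4)
Op 4: place BK@(1,0)
Op 5: place WR@(2,2)
Per-piece attacks for W:
  WR@(2,2): attacks (2,3) (2,4) (2,1) (2,0) (3,2) (1,2) (0,2) [ray(1,0) blocked at (3,2)]
  WQ@(3,2): attacks (3,3) (3,4) (3,1) (3,0) (4,2) (2,2) (4,3) (4,1) (2,3) (1,4) (2,1) (1,0) [ray(0,1) blocked at (3,4); ray(-1,0) blocked at (2,2); ray(-1,-1) blocked at (1,0)]
Union (17 distinct): (0,2) (1,0) (1,2) (1,4) (2,0) (2,1) (2,2) (2,3) (2,4) (3,0) (3,1) (3,2) (3,3) (3,4) (4,1) (4,2) (4,3)

Answer: 17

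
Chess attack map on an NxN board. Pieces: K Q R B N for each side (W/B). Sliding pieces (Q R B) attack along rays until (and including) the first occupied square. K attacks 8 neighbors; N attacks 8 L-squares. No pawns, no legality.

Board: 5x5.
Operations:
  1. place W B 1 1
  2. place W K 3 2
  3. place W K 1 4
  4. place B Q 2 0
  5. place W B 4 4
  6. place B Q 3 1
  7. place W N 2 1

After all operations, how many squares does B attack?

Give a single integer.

Answer: 14

Derivation:
Op 1: place WB@(1,1)
Op 2: place WK@(3,2)
Op 3: place WK@(1,4)
Op 4: place BQ@(2,0)
Op 5: place WB@(4,4)
Op 6: place BQ@(3,1)
Op 7: place WN@(2,1)
Per-piece attacks for B:
  BQ@(2,0): attacks (2,1) (3,0) (4,0) (1,0) (0,0) (3,1) (1,1) [ray(0,1) blocked at (2,1); ray(1,1) blocked at (3,1); ray(-1,1) blocked at (1,1)]
  BQ@(3,1): attacks (3,2) (3,0) (4,1) (2,1) (4,2) (4,0) (2,2) (1,3) (0,4) (2,0) [ray(0,1) blocked at (3,2); ray(-1,0) blocked at (2,1); ray(-1,-1) blocked at (2,0)]
Union (14 distinct): (0,0) (0,4) (1,0) (1,1) (1,3) (2,0) (2,1) (2,2) (3,0) (3,1) (3,2) (4,0) (4,1) (4,2)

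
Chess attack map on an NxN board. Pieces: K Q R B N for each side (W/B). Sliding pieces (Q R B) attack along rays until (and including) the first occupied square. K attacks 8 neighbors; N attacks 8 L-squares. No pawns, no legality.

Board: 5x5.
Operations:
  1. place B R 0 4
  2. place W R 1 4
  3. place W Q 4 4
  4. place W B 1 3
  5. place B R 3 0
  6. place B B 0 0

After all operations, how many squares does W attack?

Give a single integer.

Op 1: place BR@(0,4)
Op 2: place WR@(1,4)
Op 3: place WQ@(4,4)
Op 4: place WB@(1,3)
Op 5: place BR@(3,0)
Op 6: place BB@(0,0)
Per-piece attacks for W:
  WB@(1,3): attacks (2,4) (2,2) (3,1) (4,0) (0,4) (0,2) [ray(-1,1) blocked at (0,4)]
  WR@(1,4): attacks (1,3) (2,4) (3,4) (4,4) (0,4) [ray(0,-1) blocked at (1,3); ray(1,0) blocked at (4,4); ray(-1,0) blocked at (0,4)]
  WQ@(4,4): attacks (4,3) (4,2) (4,1) (4,0) (3,4) (2,4) (1,4) (3,3) (2,2) (1,1) (0,0) [ray(-1,0) blocked at (1,4); ray(-1,-1) blocked at (0,0)]
Union (16 distinct): (0,0) (0,2) (0,4) (1,1) (1,3) (1,4) (2,2) (2,4) (3,1) (3,3) (3,4) (4,0) (4,1) (4,2) (4,3) (4,4)

Answer: 16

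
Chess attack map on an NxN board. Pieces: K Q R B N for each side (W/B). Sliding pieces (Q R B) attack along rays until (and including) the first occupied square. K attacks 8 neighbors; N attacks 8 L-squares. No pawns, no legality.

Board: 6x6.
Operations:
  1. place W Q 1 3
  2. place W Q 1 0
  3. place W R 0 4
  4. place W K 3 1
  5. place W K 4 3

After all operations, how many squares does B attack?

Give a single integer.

Op 1: place WQ@(1,3)
Op 2: place WQ@(1,0)
Op 3: place WR@(0,4)
Op 4: place WK@(3,1)
Op 5: place WK@(4,3)
Per-piece attacks for B:
Union (0 distinct): (none)

Answer: 0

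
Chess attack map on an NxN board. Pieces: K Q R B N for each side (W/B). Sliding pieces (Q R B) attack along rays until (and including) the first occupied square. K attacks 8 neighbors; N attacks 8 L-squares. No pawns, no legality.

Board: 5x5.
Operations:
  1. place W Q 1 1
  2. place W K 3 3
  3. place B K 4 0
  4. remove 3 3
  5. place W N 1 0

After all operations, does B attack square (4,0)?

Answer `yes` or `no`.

Op 1: place WQ@(1,1)
Op 2: place WK@(3,3)
Op 3: place BK@(4,0)
Op 4: remove (3,3)
Op 5: place WN@(1,0)
Per-piece attacks for B:
  BK@(4,0): attacks (4,1) (3,0) (3,1)
B attacks (4,0): no

Answer: no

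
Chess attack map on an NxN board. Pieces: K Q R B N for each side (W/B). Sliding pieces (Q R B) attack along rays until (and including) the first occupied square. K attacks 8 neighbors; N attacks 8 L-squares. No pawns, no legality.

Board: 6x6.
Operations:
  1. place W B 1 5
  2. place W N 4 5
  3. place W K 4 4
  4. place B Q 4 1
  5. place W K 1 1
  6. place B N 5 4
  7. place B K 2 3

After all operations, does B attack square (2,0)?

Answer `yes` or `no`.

Answer: no

Derivation:
Op 1: place WB@(1,5)
Op 2: place WN@(4,5)
Op 3: place WK@(4,4)
Op 4: place BQ@(4,1)
Op 5: place WK@(1,1)
Op 6: place BN@(5,4)
Op 7: place BK@(2,3)
Per-piece attacks for B:
  BK@(2,3): attacks (2,4) (2,2) (3,3) (1,3) (3,4) (3,2) (1,4) (1,2)
  BQ@(4,1): attacks (4,2) (4,3) (4,4) (4,0) (5,1) (3,1) (2,1) (1,1) (5,2) (5,0) (3,2) (2,3) (3,0) [ray(0,1) blocked at (4,4); ray(-1,0) blocked at (1,1); ray(-1,1) blocked at (2,3)]
  BN@(5,4): attacks (3,5) (4,2) (3,3)
B attacks (2,0): no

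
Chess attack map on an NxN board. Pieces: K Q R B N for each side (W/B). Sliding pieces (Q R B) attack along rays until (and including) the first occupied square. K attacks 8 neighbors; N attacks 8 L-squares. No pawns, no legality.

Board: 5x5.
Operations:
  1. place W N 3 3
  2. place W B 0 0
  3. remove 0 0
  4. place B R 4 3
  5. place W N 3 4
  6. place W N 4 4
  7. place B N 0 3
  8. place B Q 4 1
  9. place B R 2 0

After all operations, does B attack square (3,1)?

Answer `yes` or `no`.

Op 1: place WN@(3,3)
Op 2: place WB@(0,0)
Op 3: remove (0,0)
Op 4: place BR@(4,3)
Op 5: place WN@(3,4)
Op 6: place WN@(4,4)
Op 7: place BN@(0,3)
Op 8: place BQ@(4,1)
Op 9: place BR@(2,0)
Per-piece attacks for B:
  BN@(0,3): attacks (2,4) (1,1) (2,2)
  BR@(2,0): attacks (2,1) (2,2) (2,3) (2,4) (3,0) (4,0) (1,0) (0,0)
  BQ@(4,1): attacks (4,2) (4,3) (4,0) (3,1) (2,1) (1,1) (0,1) (3,2) (2,3) (1,4) (3,0) [ray(0,1) blocked at (4,3)]
  BR@(4,3): attacks (4,4) (4,2) (4,1) (3,3) [ray(0,1) blocked at (4,4); ray(0,-1) blocked at (4,1); ray(-1,0) blocked at (3,3)]
B attacks (3,1): yes

Answer: yes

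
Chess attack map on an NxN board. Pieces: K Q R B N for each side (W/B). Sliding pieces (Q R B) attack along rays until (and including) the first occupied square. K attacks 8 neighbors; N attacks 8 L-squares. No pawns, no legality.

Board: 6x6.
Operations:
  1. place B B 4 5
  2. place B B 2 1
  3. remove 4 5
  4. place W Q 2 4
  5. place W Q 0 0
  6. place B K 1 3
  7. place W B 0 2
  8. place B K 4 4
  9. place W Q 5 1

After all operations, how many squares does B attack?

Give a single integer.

Op 1: place BB@(4,5)
Op 2: place BB@(2,1)
Op 3: remove (4,5)
Op 4: place WQ@(2,4)
Op 5: place WQ@(0,0)
Op 6: place BK@(1,3)
Op 7: place WB@(0,2)
Op 8: place BK@(4,4)
Op 9: place WQ@(5,1)
Per-piece attacks for B:
  BK@(1,3): attacks (1,4) (1,2) (2,3) (0,3) (2,4) (2,2) (0,4) (0,2)
  BB@(2,1): attacks (3,2) (4,3) (5,4) (3,0) (1,2) (0,3) (1,0)
  BK@(4,4): attacks (4,5) (4,3) (5,4) (3,4) (5,5) (5,3) (3,5) (3,3)
Union (19 distinct): (0,2) (0,3) (0,4) (1,0) (1,2) (1,4) (2,2) (2,3) (2,4) (3,0) (3,2) (3,3) (3,4) (3,5) (4,3) (4,5) (5,3) (5,4) (5,5)

Answer: 19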